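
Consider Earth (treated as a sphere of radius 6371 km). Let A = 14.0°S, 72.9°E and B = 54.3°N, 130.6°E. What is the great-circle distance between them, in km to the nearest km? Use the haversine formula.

With latitudes φ₁ = -14.000°, φ₂ = 54.300° and longitude difference Δλ = 57.700°:
Haversine: a = sin²(Δφ/2) + cos φ₁ cos φ₂ sin²(Δλ/2) = 0.3151 + (0.9703)(0.5835)(0.2328) = 0.44695.
Central angle c = 2·arcsin(√a) = 1.46450 rad.
Distance = R·c = 6371 × 1.4645 ≈ 9330 km.

9330 km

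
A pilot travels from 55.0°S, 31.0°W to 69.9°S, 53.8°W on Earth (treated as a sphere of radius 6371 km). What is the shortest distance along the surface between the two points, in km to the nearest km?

2003 km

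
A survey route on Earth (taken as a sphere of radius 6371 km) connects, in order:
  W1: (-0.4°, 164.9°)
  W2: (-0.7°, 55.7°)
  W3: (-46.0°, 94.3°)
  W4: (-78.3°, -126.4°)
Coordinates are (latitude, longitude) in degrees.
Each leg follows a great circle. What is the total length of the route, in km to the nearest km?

24353 km

Leg W1→W2: central angle 1.9058 rad, distance 12141.7 km.
Leg W2→W3: central angle 0.9865 rad, distance 6284.8 km.
Leg W3→W4: central angle 0.9303 rad, distance 5926.9 km.
Total: 12141.7 + 6284.8 + 5926.9 ≈ 24353 km.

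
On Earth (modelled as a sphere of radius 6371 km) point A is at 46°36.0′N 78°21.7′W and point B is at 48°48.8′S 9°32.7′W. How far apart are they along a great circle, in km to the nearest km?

Let φ₁ = 0.8133 rad, φ₂ = -0.8520 rad, and Δλ = 1.2011 rad.
Haversine: a = sin²(Δφ/2) + cos φ₁ cos φ₂ sin²(Δλ/2) = 0.5472 + (0.6871)(0.6585)(0.3193) = 0.69165.
Central angle c = 2·arcsin(√a) = 1.96416 rad.
Distance = R·c = 6371 × 1.9642 ≈ 12514 km.

12514 km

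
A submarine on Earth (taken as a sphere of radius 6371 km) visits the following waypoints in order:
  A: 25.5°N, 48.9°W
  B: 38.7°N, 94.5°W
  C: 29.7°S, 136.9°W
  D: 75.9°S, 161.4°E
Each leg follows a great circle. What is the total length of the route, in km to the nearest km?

Leg A→B: central angle 0.7044 rad, distance 4487.5 km.
Leg B→C: central angle 1.3788 rad, distance 8784.3 km.
Leg C→D: central angle 0.9510 rad, distance 6058.9 km.
Total: 4487.5 + 8784.3 + 6058.9 ≈ 19331 km.

19331 km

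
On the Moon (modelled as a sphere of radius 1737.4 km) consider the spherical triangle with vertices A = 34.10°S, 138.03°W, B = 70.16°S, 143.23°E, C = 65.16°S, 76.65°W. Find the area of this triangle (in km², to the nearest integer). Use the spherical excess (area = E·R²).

969215 km²

Side lengths (central angles): a = 0.7314, b = 0.8293, c = 0.9493 rad; semiperimeter s = 1.2550.
By l'Huilier's theorem, tan(E/4) = √[tan(s/2) tan((s−a)/2) tan((s−b)/2) tan((s−c)/2)], giving spherical excess E = 0.3211 rad.
Area = E·R² = 0.3211 × (1737.4)² ≈ 969215 km².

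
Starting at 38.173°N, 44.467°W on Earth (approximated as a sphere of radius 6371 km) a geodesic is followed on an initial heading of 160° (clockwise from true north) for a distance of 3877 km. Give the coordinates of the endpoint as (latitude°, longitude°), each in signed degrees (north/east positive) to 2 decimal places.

Angular distance δ = d/R = 3877/6371 = 0.60854 rad; initial bearing θ = 2.7925 rad.
sin φ₂ = sin φ₁ cos δ + cos φ₁ sin δ cos θ = (0.6180)(0.8205) + (0.7861)(0.5717)(-0.9397) = 0.0848, so φ₂ = 4.86°.
Δλ = atan2(sin θ sin δ cos φ₁, cos δ − sin φ₁ sin φ₂) = atan2(0.1537, 0.7681) = 11.317°.
λ₂ = -44.467° + 11.317° = -33.15°.

4.86°, -33.15°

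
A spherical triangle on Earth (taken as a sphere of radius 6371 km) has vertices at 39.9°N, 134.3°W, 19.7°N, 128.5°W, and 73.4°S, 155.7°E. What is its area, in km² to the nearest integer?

11883182 km²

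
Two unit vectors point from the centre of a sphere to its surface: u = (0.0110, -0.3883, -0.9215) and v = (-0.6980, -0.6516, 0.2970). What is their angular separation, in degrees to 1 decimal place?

u·v = -0.0283; |u| = 1.0000, |v| = 1.0000.
cos θ = (u·v)/(|u||v|) = -0.0283, so θ = 91.6°.

91.6°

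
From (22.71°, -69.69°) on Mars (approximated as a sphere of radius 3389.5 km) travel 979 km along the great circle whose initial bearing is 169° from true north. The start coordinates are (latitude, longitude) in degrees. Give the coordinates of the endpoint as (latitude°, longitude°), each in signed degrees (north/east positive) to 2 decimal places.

Angular distance δ = d/R = 979/3389.5 = 0.28883 rad; initial bearing θ = 2.9496 rad.
sin φ₂ = sin φ₁ cos δ + cos φ₁ sin δ cos θ = (0.3861)(0.9586) + (0.9225)(0.2848)(-0.9816) = 0.1122, so φ₂ = 6.44°.
Δλ = atan2(sin θ sin δ cos φ₁, cos δ − sin φ₁ sin φ₂) = atan2(0.0501, 0.9153) = 3.135°.
λ₂ = -69.690° + 3.135° = -66.55°.

6.44°, -66.55°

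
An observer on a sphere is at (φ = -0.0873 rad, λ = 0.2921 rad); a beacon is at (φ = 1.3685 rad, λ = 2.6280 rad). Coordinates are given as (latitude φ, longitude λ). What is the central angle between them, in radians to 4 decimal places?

1.7968 rad

With latitudes φ₁ = -5.002°, φ₂ = 78.409° and longitude difference Δλ = 133.837°:
cos c = sin φ₁ sin φ₂ + cos φ₁ cos φ₂ cos Δλ = (-0.0872)(0.9796) + (0.9962)(0.2009)(-0.6926) = -0.22404,
so c = arccos(-0.22404) = 1.79675 rad.
So the angular separation is 1.7968 rad.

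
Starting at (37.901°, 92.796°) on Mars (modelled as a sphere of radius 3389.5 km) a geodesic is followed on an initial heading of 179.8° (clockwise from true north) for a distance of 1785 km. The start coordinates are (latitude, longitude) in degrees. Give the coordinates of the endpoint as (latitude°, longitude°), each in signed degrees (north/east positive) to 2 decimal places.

7.73°, 92.90°

Angular distance δ = d/R = 1785/3389.5 = 0.52663 rad; initial bearing θ = 3.1381 rad.
sin φ₂ = sin φ₁ cos δ + cos φ₁ sin δ cos θ = (0.6143)(0.8645) + (0.7891)(0.5026)(-1.0000) = 0.1345, so φ₂ = 7.73°.
Δλ = atan2(sin θ sin δ cos φ₁, cos δ − sin φ₁ sin φ₂) = atan2(0.0014, 0.7819) = 0.101°.
λ₂ = 92.796° + 0.101° = 92.90°.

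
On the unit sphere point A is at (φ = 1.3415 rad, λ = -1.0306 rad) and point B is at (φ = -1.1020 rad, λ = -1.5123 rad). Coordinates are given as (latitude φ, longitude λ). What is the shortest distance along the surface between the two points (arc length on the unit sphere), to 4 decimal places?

2.4619

With latitudes φ₁ = 76.862°, φ₂ = -63.140° and longitude difference Δλ = -27.599°:
cos c = sin φ₁ sin φ₂ + cos φ₁ cos φ₂ cos Δλ = (0.9738)(-0.8921) + (0.2273)(0.4518)(0.8862) = -0.77776,
so c = arccos(-0.77776) = 2.46188 rad.
On the unit sphere the arc length equals the central angle: 2.4619.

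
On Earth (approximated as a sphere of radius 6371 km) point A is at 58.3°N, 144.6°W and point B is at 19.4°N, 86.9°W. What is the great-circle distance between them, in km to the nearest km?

Let φ₁ = 1.0175 rad, φ₂ = 0.3386 rad, and Δλ = 1.0071 rad.
Haversine: a = sin²(Δφ/2) + cos φ₁ cos φ₂ sin²(Δλ/2) = 0.1109 + (0.5255)(0.9432)(0.2328) = 0.22627.
Central angle c = 2·arcsin(√a) = 0.99148 rad.
Distance = R·c = 6371 × 0.9915 ≈ 6317 km.

6317 km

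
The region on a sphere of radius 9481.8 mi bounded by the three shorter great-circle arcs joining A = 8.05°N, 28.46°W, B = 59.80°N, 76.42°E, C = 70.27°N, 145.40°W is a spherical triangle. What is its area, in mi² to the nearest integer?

74158549 mi²

Side lengths (central angles): a = 0.8135, b = 1.5904, c = 1.5777 rad; semiperimeter s = 1.9908.
By l'Huilier's theorem, tan(E/4) = √[tan(s/2) tan((s−a)/2) tan((s−b)/2) tan((s−c)/2)], giving spherical excess E = 0.8249 rad.
Area = E·R² = 0.8249 × (9481.8)² ≈ 74158549 mi².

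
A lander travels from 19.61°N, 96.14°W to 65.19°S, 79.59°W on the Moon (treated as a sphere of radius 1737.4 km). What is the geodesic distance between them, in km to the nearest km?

2600 km

Let φ₁ = 0.3423 rad, φ₂ = -1.1378 rad, and Δλ = 0.2889 rad.
cos c = sin φ₁ sin φ₂ + cos φ₁ cos φ₂ cos Δλ = (0.3356)(-0.9077) + (0.9420)(0.4196)(0.9586) = 0.07426,
so c = arccos(0.07426) = 1.49647 rad.
Distance = R·c = 1737.4 × 1.4965 ≈ 2600 km.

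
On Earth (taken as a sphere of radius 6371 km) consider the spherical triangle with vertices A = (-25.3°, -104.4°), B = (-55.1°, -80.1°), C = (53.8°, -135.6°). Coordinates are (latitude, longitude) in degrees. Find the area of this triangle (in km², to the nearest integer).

Side lengths (central angles): a = 2.0606, b = 1.4587, c = 0.6060 rad; semiperimeter s = 2.0626.
By l'Huilier's theorem, tan(E/4) = √[tan(s/2) tan((s−a)/2) tan((s−b)/2) tan((s−c)/2)], giving spherical excess E = 0.0873 rad.
Area = E·R² = 0.0873 × (6371)² ≈ 3544020 km².

3544020 km²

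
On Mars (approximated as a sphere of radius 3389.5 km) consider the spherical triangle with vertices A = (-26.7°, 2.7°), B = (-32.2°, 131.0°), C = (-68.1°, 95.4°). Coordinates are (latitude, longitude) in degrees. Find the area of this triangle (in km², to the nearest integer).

3445166 km²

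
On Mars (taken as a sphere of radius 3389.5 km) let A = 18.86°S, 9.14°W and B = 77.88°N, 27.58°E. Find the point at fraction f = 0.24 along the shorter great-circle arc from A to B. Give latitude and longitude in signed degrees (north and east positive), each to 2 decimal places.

4.73°, -6.19°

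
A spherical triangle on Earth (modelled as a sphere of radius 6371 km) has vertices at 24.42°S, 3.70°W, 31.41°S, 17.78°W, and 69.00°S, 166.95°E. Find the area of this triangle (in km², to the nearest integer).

7838988 km²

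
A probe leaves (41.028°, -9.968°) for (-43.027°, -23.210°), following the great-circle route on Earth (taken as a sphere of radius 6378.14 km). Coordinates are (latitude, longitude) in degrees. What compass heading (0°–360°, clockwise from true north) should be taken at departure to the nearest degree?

190°

Δλ = -13.242° = -0.2311 rad.
y = sin Δλ · cos φ₂ = (-0.2291)(0.7310) = -0.1675
x = cos φ₁ sin φ₂ − sin φ₁ cos φ₂ cos Δλ = (0.7544)(-0.6823) − (0.6564)(0.7310)(0.9734) = -0.9819
θ = atan2(y, x) = -170.32°; adding 360° gives 190°.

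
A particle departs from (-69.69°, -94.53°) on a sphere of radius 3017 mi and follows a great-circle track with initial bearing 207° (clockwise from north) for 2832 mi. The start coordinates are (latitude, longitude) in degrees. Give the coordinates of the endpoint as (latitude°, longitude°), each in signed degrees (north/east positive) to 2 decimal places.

Angular distance δ = d/R = 2832/3017 = 0.93868 rad; initial bearing θ = 3.6128 rad.
sin φ₂ = sin φ₁ cos δ + cos φ₁ sin δ cos θ = (-0.9378)(0.5909) + (0.3471)(0.8068)(-0.8910) = -0.8036, so φ₂ = -53.48°.
Δλ = atan2(sin θ sin δ cos φ₁, cos δ − sin φ₁ sin φ₂) = atan2(-0.1271, -0.1628) = -142.016°.
λ₂ = -94.530° − 142.016° = -236.55° → 123.45° after wrapping to (−180°, 180°].

-53.48°, 123.45°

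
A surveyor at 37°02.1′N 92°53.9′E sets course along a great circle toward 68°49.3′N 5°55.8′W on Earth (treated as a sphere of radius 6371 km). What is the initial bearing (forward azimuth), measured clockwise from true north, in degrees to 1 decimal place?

Δλ = -98.828° = -1.7249 rad.
y = sin Δλ · cos φ₂ = (-0.9882)(0.3613) = -0.3570
x = cos φ₁ sin φ₂ − sin φ₁ cos φ₂ cos Δλ = (0.7983)(0.9325) − (0.6023)(0.3613)(-0.1535) = 0.7777
θ = atan2(y, x) = -24.66°; adding 360° gives 335.3°.

335.3°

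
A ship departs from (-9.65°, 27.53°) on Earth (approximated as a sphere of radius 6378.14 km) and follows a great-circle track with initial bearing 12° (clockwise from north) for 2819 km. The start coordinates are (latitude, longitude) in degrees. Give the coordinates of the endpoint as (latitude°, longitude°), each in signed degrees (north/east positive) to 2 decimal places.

Angular distance δ = d/R = 2819/6378.14 = 0.44198 rad; initial bearing θ = 0.2094 rad.
sin φ₂ = sin φ₁ cos δ + cos φ₁ sin δ cos θ = (-0.1676)(0.9039) + (0.9859)(0.4277)(0.9781) = 0.2609, so φ₂ = 15.13°.
Δλ = atan2(sin θ sin δ cos φ₁, cos δ − sin φ₁ sin φ₂) = atan2(0.0877, 0.9476) = 5.286°.
λ₂ = 27.530° + 5.286° = 32.82°.

15.13°, 32.82°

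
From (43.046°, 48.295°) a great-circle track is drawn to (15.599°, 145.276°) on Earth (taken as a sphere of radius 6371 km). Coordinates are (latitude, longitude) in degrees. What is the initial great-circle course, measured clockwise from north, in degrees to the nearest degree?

With φ₁ = 0.7513, φ₂ = 0.2723, Δλ = 1.6926 rad, the forward-azimuth formula gives
θ = atan2( sin Δλ cos φ₂ , cos φ₁ sin φ₂ − sin φ₁ cos φ₂ cos Δλ ) = atan2(0.9560, 0.2764) = 73.87°.
So the initial bearing is 74°.

74°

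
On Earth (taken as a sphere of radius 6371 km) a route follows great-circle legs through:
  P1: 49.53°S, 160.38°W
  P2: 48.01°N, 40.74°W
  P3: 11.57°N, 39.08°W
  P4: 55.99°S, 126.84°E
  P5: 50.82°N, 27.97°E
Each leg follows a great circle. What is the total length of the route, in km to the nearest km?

Leg P1→P2: central angle 2.4657 rad, distance 15709.2 km.
Leg P2→P3: central angle 0.6365 rad, distance 4054.9 km.
Leg P3→P4: central angle 2.3431 rad, distance 14927.7 km.
Leg P4→P5: central angle 2.3421 rad, distance 14921.4 km.
Total: 15709.2 + 4054.9 + 14927.7 + 14921.4 ≈ 49613 km.

49613 km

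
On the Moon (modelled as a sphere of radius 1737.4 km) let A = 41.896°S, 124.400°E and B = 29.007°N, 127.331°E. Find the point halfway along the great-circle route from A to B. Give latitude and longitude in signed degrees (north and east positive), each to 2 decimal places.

Central angle δ = 1.2384 rad. Interpolating on the sphere with fraction f = 0.5:
P = [sin((1−f)δ)·A + sin(fδ)·B] / sin δ = 0.6140·A + 0.6140·B in Cartesian coordinates,
giving P = (-0.5838, 0.8041, -0.1123), i.e. latitude -6.45°, longitude 125.98°.

-6.45°, 125.98°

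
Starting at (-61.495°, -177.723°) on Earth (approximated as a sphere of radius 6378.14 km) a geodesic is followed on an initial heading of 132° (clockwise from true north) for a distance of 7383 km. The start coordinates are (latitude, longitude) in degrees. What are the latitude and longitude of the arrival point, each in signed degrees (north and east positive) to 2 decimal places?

-40.19°, -60.72°

Angular distance δ = d/R = 7383/6378.14 = 1.15755 rad; initial bearing θ = 2.3038 rad.
sin φ₂ = sin φ₁ cos δ + cos φ₁ sin δ cos θ = (-0.8788)(0.4016) + (0.4772)(0.9158)(-0.6691) = -0.6454, so φ₂ = -40.19°.
Δλ = atan2(sin θ sin δ cos φ₁, cos δ − sin φ₁ sin φ₂) = atan2(0.3248, -0.1655) = 117.006°.
λ₂ = -177.723° + 117.006° = -60.72°.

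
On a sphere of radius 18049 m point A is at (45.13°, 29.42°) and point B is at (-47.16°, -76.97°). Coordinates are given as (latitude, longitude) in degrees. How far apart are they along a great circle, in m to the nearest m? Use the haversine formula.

Let φ₁ = 0.7877 rad, φ₂ = -0.8231 rad, and Δλ = -1.8569 rad.
Haversine: a = sin²(Δφ/2) + cos φ₁ cos φ₂ sin²(Δλ/2) = 0.5200 + (0.7055)(0.6800)(0.6411) = 0.82751.
Central angle c = 2·arcsin(√a) = 2.28501 rad.
Distance = R·c = 18049 × 2.2850 ≈ 41242 m.

41242 m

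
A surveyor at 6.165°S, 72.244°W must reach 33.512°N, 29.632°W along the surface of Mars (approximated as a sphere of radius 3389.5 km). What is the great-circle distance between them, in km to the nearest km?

Let φ₁ = -0.1076 rad, φ₂ = 0.5849 rad, and Δλ = 0.7437 rad.
cos c = sin φ₁ sin φ₂ + cos φ₁ cos φ₂ cos Δλ = (-0.1074)(0.5521) + (0.9942)(0.8338)(0.7360) = 0.55078,
so c = arccos(0.55078) = 0.98750 rad.
Distance = R·c = 3389.5 × 0.9875 ≈ 3347 km.

3347 km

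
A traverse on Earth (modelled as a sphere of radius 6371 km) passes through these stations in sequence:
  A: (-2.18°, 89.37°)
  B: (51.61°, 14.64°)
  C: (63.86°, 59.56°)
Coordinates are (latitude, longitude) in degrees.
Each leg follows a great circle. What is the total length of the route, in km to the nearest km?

12065 km

Leg A→B: central angle 1.4368 rad, distance 9153.7 km.
Leg B→C: central angle 0.4570 rad, distance 2911.7 km.
Total: 9153.7 + 2911.7 ≈ 12065 km.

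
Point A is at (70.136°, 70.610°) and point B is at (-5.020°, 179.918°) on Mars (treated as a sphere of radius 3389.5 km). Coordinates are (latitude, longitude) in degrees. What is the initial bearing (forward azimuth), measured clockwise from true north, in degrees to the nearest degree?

73°

With φ₁ = 1.2241, φ₂ = -0.0876, Δλ = 1.9078 rad, the forward-azimuth formula gives
θ = atan2( sin Δλ cos φ₂ , cos φ₁ sin φ₂ − sin φ₁ cos φ₂ cos Δλ ) = atan2(0.9401, 0.2800) = 73.41°.
So the initial bearing is 73°.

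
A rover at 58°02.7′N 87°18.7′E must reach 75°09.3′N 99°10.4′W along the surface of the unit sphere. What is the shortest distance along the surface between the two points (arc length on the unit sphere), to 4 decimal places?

0.8156

In radians: φ₁ = 1.0131, φ₂ = 1.3117, Δλ = 173.515° = 3.0284 rad.
cos c = sin φ₁ sin φ₂ + cos φ₁ cos φ₂ cos Δλ = (0.8485)(0.9666) + (0.5293)(0.2562)(-0.9936) = 0.68541,
so c = arccos(0.68541) = 0.81562 rad.
On the unit sphere the arc length equals the central angle: 0.8156.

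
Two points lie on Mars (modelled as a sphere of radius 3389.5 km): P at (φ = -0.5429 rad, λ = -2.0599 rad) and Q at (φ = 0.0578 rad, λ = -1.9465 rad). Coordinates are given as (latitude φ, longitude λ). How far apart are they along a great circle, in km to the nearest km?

2069 km

Let φ₁ = -0.5429 rad, φ₂ = 0.0578 rad, and Δλ = 0.1134 rad.
cos c = sin φ₁ sin φ₂ + cos φ₁ cos φ₂ cos Δλ = (-0.5166)(0.0578) + (0.8562)(0.9983)(0.9936) = 0.81945,
so c = arccos(0.81945) = 0.61035 rad.
Distance = R·c = 3389.5 × 0.6103 ≈ 2069 km.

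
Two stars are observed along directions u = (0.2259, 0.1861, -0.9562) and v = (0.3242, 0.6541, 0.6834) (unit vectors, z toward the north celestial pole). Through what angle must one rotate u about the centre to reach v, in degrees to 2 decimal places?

117.29°

u·v = -0.4585; |u| = 1.0000, |v| = 1.0000.
cos θ = (u·v)/(|u||v|) = -0.4585, so θ = 117.29°.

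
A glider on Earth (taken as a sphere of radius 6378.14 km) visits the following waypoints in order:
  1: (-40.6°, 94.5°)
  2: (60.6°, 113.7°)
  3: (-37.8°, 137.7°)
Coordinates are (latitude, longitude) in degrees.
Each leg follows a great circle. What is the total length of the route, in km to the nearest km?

Leg 1→2: central angle 1.7875 rad, distance 11400.6 km.
Leg 2→3: central angle 1.7514 rad, distance 11170.6 km.
Total: 11400.6 + 11170.6 ≈ 22571 km.

22571 km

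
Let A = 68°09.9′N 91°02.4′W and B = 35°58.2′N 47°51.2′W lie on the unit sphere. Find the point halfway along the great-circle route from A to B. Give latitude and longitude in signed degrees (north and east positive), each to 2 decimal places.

Central angle δ = 0.7002 rad. Interpolating on the sphere with fraction f = 0.5:
P = [sin((1−f)δ)·A + sin(fδ)·B] / sin δ = 0.5323·A + 0.5323·B in Cartesian coordinates,
giving P = (0.2855, -0.5174, 0.8068), i.e. latitude 53.78°, longitude -61.11°.

53.78°, -61.11°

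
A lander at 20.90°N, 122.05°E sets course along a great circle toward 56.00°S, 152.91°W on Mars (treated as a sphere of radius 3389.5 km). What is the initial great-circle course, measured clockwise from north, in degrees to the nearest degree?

With φ₁ = 0.3648, φ₂ = -0.9774, Δλ = 1.4842 rad, the forward-azimuth formula gives
θ = atan2( sin Δλ cos φ₂ , cos φ₁ sin φ₂ − sin φ₁ cos φ₂ cos Δλ ) = atan2(0.5571, -0.7917) = 144.87°.
So the initial bearing is 145°.

145°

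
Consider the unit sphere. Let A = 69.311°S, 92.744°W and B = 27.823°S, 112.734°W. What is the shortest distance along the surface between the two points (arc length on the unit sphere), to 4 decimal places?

Let φ₁ = -1.2097 rad, φ₂ = -0.4856 rad, and Δλ = -0.3489 rad.
cos c = sin φ₁ sin φ₂ + cos φ₁ cos φ₂ cos Δλ = (-0.9355)(-0.4667) + (0.3533)(0.8844)(0.9398) = 0.73027,
so c = arccos(0.73027) = 0.75208 rad.
On the unit sphere the arc length equals the central angle: 0.7521.

0.7521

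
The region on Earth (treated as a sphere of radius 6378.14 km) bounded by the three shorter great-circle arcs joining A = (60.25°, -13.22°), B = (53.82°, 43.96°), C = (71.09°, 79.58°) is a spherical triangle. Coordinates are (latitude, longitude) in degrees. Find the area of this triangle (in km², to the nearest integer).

4524632 km²

Side lengths (central angles): a = 0.4050, b = 0.6207, c = 0.5364 rad; semiperimeter s = 0.7810.
By l'Huilier's theorem, tan(E/4) = √[tan(s/2) tan((s−a)/2) tan((s−b)/2) tan((s−c)/2)], giving spherical excess E = 0.1112 rad.
Area = E·R² = 0.1112 × (6378.14)² ≈ 4524632 km².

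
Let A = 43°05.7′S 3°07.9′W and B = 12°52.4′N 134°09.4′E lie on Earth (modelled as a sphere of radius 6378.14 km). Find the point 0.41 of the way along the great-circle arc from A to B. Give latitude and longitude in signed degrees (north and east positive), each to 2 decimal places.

The central angle between A and B is δ = 2.3121 rad.
With f = 0.41, the slerp weights are sin((1−f)δ)/sin δ = 1.3270 and sin(fδ)/sin δ = 1.1012.
Weighted sum of the unit vectors: (1.3270)·(0.7291,-0.0399,-0.6832) + (1.1012)·(-0.6791,0.6994,0.2228) = (0.2197, 0.7173, -0.6613).
Converting back: φ = atan2(z, √(x²+y²)) = -41.40°, λ = atan2(y, x) = 72.97°.

-41.40°, 72.97°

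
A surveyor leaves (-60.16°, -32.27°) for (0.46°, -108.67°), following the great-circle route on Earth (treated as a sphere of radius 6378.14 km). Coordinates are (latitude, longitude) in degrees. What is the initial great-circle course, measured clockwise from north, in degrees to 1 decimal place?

282.1°

Δλ = -76.400° = -1.3334 rad.
y = sin Δλ · cos φ₂ = (-0.9720)(1.0000) = -0.9719
x = cos φ₁ sin φ₂ − sin φ₁ cos φ₂ cos Δλ = (0.4976)(0.0080) − (-0.8674)(1.0000)(0.2351) = 0.2080
θ = atan2(y, x) = -77.92°; adding 360° gives 282.1°.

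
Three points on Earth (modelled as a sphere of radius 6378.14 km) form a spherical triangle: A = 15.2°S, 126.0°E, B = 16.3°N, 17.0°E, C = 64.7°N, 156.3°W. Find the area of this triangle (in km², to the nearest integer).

99621702 km²

Side lengths (central angles): a = 1.7250, b = 1.7205, c = 1.9553 rad; semiperimeter s = 2.7005.
By l'Huilier's theorem, tan(E/4) = √[tan(s/2) tan((s−a)/2) tan((s−b)/2) tan((s−c)/2)], giving spherical excess E = 2.4489 rad.
Area = E·R² = 2.4489 × (6378.14)² ≈ 99621702 km².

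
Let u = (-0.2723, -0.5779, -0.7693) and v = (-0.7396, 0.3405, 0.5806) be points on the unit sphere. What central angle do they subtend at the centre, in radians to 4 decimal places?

u·v = -0.4420; |u| = 1.0000, |v| = 1.0000.
cos θ = (u·v)/(|u||v|) = -0.4420, so θ = 2.0287 rad.

2.0287 rad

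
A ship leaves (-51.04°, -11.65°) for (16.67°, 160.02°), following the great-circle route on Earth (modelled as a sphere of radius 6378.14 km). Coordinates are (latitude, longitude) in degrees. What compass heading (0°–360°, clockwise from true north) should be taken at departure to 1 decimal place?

166.0°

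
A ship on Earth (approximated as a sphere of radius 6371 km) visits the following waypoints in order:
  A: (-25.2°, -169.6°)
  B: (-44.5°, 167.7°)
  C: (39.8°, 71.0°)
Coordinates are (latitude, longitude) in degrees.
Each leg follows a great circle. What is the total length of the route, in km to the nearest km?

16399 km

Leg A→B: central angle 0.4650 rad, distance 2962.7 km.
Leg B→C: central angle 2.1090 rad, distance 13436.4 km.
Total: 2962.7 + 13436.4 ≈ 16399 km.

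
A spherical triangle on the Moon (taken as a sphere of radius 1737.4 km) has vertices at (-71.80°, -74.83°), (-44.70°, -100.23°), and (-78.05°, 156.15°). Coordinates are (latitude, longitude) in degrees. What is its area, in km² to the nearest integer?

Side lengths (central angles): a = 0.8586, b = 0.4764, c = 0.5181 rad; semiperimeter s = 0.9265.
By l'Huilier's theorem, tan(E/4) = √[tan(s/2) tan((s−a)/2) tan((s−b)/2) tan((s−c)/2)], giving spherical excess E = 0.1135 rad.
Area = E·R² = 0.1135 × (1737.4)² ≈ 342475 km².

342475 km²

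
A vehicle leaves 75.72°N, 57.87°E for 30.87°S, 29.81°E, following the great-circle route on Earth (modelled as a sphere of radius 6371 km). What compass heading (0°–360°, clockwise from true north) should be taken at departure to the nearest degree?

205°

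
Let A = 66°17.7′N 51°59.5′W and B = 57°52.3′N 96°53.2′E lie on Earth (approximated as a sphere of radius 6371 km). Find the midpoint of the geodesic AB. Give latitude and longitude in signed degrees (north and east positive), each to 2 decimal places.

80.97°, 48.97°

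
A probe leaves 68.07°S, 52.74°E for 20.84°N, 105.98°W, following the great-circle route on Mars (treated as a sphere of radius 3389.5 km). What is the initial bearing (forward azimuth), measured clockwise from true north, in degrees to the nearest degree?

Δλ = -158.720° = -2.7702 rad.
y = sin Δλ · cos φ₂ = (-0.3629)(0.9346) = -0.3392
x = cos φ₁ sin φ₂ − sin φ₁ cos φ₂ cos Δλ = (0.3735)(0.3558) − (-0.9276)(0.9346)(-0.9318) = -0.6750
θ = atan2(y, x) = -153.32°; adding 360° gives 207°.

207°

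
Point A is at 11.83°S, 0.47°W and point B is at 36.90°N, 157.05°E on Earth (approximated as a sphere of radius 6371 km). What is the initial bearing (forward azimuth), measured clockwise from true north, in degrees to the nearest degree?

35°

Δλ = 157.520° = 2.7492 rad.
y = sin Δλ · cos φ₂ = (0.3824)(0.7997) = 0.3058
x = cos φ₁ sin φ₂ − sin φ₁ cos φ₂ cos Δλ = (0.9788)(0.6004) − (-0.2050)(0.7997)(-0.9240) = 0.4362
θ = atan2(y, x) = 35.03°, so the bearing is 35°.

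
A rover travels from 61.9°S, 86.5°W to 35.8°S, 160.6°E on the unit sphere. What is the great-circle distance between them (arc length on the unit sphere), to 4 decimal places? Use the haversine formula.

With latitudes φ₁ = -61.900°, φ₂ = -35.800° and longitude difference Δλ = -112.900°:
Haversine: a = sin²(Δφ/2) + cos φ₁ cos φ₂ sin²(Δλ/2) = 0.0510 + (0.4710)(0.8111)(0.6946) = 0.31632.
Central angle c = 2·arcsin(√a) = 1.19463 rad.
On the unit sphere the arc length equals the central angle: 1.1946.

1.1946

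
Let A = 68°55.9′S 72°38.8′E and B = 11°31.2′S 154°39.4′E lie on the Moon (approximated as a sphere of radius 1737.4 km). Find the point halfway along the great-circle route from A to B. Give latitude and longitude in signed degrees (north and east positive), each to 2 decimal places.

The central angle between A and B is δ = 1.3332 rad.
With f = 0.5, the slerp weights are sin((1−f)δ)/sin δ = 0.6362 and sin(fδ)/sin δ = 0.6362.
Weighted sum of the unit vectors: (0.6362)·(0.1072,0.3431,-0.9332) + (0.6362)·(-0.8856,0.4194,-0.1997) = (-0.4952, 0.4851, -0.7207).
Converting back: φ = atan2(z, √(x²+y²)) = -46.11°, λ = atan2(y, x) = 135.59°.

-46.11°, 135.59°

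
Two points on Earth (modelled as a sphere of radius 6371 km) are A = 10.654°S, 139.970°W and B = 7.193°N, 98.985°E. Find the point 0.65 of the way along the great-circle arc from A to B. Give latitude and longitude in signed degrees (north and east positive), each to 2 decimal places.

The central angle between A and B is δ = 2.1247 rad.
With f = 0.65, the slerp weights are sin((1−f)δ)/sin δ = 0.7960 and sin(fδ)/sin δ = 1.1547.
Weighted sum of the unit vectors: (0.7960)·(-0.7525,-0.6321,-0.1849) + (1.1547)·(-0.1549,0.9800,0.1252) = (-0.7779, 0.6284, -0.0026).
Converting back: φ = atan2(z, √(x²+y²)) = -0.15°, λ = atan2(y, x) = 141.07°.

-0.15°, 141.07°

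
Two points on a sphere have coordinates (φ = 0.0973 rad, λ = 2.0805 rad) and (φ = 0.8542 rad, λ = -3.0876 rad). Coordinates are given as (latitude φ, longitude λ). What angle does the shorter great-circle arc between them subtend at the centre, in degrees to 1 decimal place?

68.8°

Let φ₁ = 0.0973 rad, φ₂ = 0.8542 rad, and Δλ = 1.1151 rad.
Haversine: a = sin²(Δφ/2) + cos φ₁ cos φ₂ sin²(Δλ/2) = 0.1365 + (0.9953)(0.6568)(0.2799) = 0.31952.
Central angle c = 2·arcsin(√a) = 1.20151 rad.
So the angular separation is 68.8°.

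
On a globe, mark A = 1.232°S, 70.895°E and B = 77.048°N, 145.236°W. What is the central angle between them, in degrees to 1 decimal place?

101.7°

With latitudes φ₁ = -1.232°, φ₂ = 77.048° and longitude difference Δλ = 143.869°:
Haversine: a = sin²(Δφ/2) + cos φ₁ cos φ₂ sin²(Δλ/2) = 0.3984 + (0.9998)(0.2241)(0.9038) = 0.60097.
Central angle c = 2·arcsin(√a) = 1.77413 rad.
So the angular separation is 101.7°.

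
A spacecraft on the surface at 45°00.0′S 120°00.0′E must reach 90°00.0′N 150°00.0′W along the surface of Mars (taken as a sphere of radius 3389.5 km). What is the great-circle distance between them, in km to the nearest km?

In radians: φ₁ = -0.7854, φ₂ = 1.5708, Δλ = 90.000° = 1.5708 rad.
cos c = sin φ₁ sin φ₂ + cos φ₁ cos φ₂ cos Δλ = (-0.7071)(1.0000) + (0.7071)(0.0000)(0.0000) = -0.70711,
so c = arccos(-0.70711) = 2.35619 rad.
Distance = R·c = 3389.5 × 2.3562 ≈ 7986 km.

7986 km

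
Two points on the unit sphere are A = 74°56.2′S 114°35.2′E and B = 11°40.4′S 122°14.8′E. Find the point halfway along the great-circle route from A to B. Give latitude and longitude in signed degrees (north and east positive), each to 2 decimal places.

-43.35°, 120.64°

The central angle between A and B is δ = 1.1067 rad.
With f = 0.5, the slerp weights are sin((1−f)δ)/sin δ = 0.5877 and sin(fδ)/sin δ = 0.5877.
Weighted sum of the unit vectors: (0.5877)·(-0.1081,0.2363,-0.9656) + (0.5877)·(-0.5225,0.8283,-0.2023) = (-0.3706, 0.6257, -0.6864).
Converting back: φ = atan2(z, √(x²+y²)) = -43.35°, λ = atan2(y, x) = 120.64°.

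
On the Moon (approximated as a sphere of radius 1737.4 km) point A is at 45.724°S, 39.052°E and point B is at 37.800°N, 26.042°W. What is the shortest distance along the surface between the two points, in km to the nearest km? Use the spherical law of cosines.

3091 km

In radians: φ₁ = -0.7980, φ₂ = 0.6597, Δλ = -65.094° = -1.1361 rad.
cos c = sin φ₁ sin φ₂ + cos φ₁ cos φ₂ cos Δλ = (-0.7160)(0.6129) + (0.6981)(0.7902)(0.4211) = -0.20653,
so c = arccos(-0.20653) = 1.77882 rad.
Distance = R·c = 1737.4 × 1.7788 ≈ 3091 km.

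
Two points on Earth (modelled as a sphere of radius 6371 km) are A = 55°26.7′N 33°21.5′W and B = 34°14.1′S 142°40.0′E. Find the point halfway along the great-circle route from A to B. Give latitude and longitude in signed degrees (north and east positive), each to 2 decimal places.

44.69°, 134.10°

The central angle between A and B is δ = 2.7683 rad.
With f = 0.5, the slerp weights are sin((1−f)δ)/sin δ = 2.6945 and sin(fδ)/sin δ = 2.6945.
Weighted sum of the unit vectors: (2.6945)·(0.4738,-0.3119,0.8236) + (2.6945)·(-0.6574,0.5014,-0.5626) = (-0.4947, 0.5106, 0.7032).
Converting back: φ = atan2(z, √(x²+y²)) = 44.69°, λ = atan2(y, x) = 134.10°.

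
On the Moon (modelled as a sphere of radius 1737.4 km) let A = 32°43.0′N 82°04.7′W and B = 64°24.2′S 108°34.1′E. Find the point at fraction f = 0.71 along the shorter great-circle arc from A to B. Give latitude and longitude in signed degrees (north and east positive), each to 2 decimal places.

-70.48°, -107.64°

Central angle δ = 2.5768 rad. Interpolating on the sphere with fraction f = 0.71:
P = [sin((1−f)δ)·A + sin(fδ)·B] / sin δ = 1.2697·A + 1.8060·B in Cartesian coordinates,
giving P = (-0.1012, -0.3184, -0.9425), i.e. latitude -70.48°, longitude -107.64°.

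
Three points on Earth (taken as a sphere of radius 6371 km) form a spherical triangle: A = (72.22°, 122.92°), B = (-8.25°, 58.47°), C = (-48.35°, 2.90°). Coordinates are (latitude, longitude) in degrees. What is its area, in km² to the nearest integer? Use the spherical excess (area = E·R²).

Side lengths (central angles): a = 1.0712, b = 2.5202, c = 1.5771 rad; semiperimeter s = 2.5842.
By l'Huilier's theorem, tan(E/4) = √[tan(s/2) tan((s−a)/2) tan((s−b)/2) tan((s−c)/2)], giving spherical excess E = 0.9471 rad.
Area = E·R² = 0.9471 × (6371)² ≈ 38441138 km².

38441138 km²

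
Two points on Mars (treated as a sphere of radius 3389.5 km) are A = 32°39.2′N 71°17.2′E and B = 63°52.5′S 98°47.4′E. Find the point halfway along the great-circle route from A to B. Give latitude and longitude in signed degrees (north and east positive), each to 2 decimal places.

Central angle δ = 1.7270 rad. Interpolating on the sphere with fraction f = 0.5:
P = [sin((1−f)δ)·A + sin(fδ)·B] / sin δ = 0.7695·A + 0.7695·B in Cartesian coordinates,
giving P = (0.1561, 0.9485, -0.2757), i.e. latitude -16.00°, longitude 80.66°.

-16.00°, 80.66°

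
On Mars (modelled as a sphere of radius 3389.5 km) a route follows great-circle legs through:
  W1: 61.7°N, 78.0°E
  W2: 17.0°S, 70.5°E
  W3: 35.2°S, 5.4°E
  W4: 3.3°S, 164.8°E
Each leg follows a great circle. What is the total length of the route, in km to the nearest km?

16328 km

Leg W1→W2: central angle 1.3775 rad, distance 4669.1 km.
Leg W2→W3: central angle 1.0500 rad, distance 3559.1 km.
Leg W3→W4: central angle 2.3898 rad, distance 8100.1 km.
Total: 4669.1 + 3559.1 + 8100.1 ≈ 16328 km.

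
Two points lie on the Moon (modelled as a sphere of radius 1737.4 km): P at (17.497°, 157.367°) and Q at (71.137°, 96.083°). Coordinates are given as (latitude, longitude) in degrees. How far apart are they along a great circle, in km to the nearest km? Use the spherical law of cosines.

With latitudes φ₁ = 17.497°, φ₂ = 71.137° and longitude difference Δλ = -61.284°:
cos c = sin φ₁ sin φ₂ + cos φ₁ cos φ₂ cos Δλ = (0.3007)(0.9463) + (0.9537)(0.3233)(0.4805) = 0.43266,
so c = arccos(0.43266) = 1.12335 rad.
Distance = R·c = 1737.4 × 1.1234 ≈ 1952 km.

1952 km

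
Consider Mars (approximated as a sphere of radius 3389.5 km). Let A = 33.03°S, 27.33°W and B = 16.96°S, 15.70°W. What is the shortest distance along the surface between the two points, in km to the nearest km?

In radians: φ₁ = -0.5765, φ₂ = -0.2960, Δλ = 11.630° = 0.2030 rad.
Haversine: a = sin²(Δφ/2) + cos φ₁ cos φ₂ sin²(Δλ/2) = 0.0195 + (0.8384)(0.9565)(0.0103) = 0.02777.
Central angle c = 2·arcsin(√a) = 0.33485 rad.
Distance = R·c = 3389.5 × 0.3348 ≈ 1135 km.

1135 km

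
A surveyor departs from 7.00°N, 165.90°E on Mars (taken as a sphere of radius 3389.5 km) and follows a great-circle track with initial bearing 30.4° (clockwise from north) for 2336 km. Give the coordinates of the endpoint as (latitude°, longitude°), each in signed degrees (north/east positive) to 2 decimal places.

Angular distance δ = d/R = 2336/3389.5 = 0.68919 rad; initial bearing θ = 0.5306 rad.
sin φ₂ = sin φ₁ cos δ + cos φ₁ sin δ cos θ = (0.1219)(0.7718) + (0.9925)(0.6359)(0.8625) = 0.6384, so φ₂ = 39.68°.
Δλ = atan2(sin θ sin δ cos φ₁, cos δ − sin φ₁ sin φ₂) = atan2(0.3194, 0.6940) = 24.714°.
λ₂ = 165.900° + 24.714° = 190.61° → -169.39° after wrapping to (−180°, 180°].

39.68°, -169.39°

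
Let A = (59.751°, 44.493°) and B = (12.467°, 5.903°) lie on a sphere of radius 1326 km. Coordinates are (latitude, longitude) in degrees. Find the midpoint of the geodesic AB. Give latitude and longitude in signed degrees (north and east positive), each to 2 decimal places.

The central angle between A and B is δ = 0.9631 rad.
With f = 0.5, the slerp weights are sin((1−f)δ)/sin δ = 0.5642 and sin(fδ)/sin δ = 0.5642.
Weighted sum of the unit vectors: (0.5642)·(0.3593,0.3530,0.8638) + (0.5642)·(0.9712,0.1004,0.2159) = (0.7507, 0.2558, 0.6091).
Converting back: φ = atan2(z, √(x²+y²)) = 37.53°, λ = atan2(y, x) = 18.82°.

37.53°, 18.82°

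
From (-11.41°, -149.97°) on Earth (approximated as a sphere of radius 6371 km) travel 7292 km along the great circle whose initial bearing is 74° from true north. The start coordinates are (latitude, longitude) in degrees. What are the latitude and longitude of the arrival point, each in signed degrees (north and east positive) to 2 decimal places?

9.45°, -87.43°

Angular distance δ = d/R = 7292/6371 = 1.14456 rad; initial bearing θ = 1.2915 rad.
sin φ₂ = sin φ₁ cos δ + cos φ₁ sin δ cos θ = (-0.1978)(0.4134) + (0.9802)(0.9105)(0.2756) = 0.1642, so φ₂ = 9.45°.
Δλ = atan2(sin θ sin δ cos φ₁, cos δ − sin φ₁ sin φ₂) = atan2(0.8580, 0.4459) = 62.536°.
λ₂ = -149.970° + 62.536° = -87.43°.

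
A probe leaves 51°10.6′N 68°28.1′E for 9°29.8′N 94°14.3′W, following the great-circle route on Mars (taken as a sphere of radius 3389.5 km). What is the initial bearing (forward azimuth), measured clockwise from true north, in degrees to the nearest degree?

With φ₁ = 0.8932, φ₂ = 0.1657, Δλ = -2.8398 rad, the forward-azimuth formula gives
θ = atan2( sin Δλ cos φ₂ , cos φ₁ sin φ₂ − sin φ₁ cos φ₂ cos Δλ ) = atan2(-0.2932, 0.8371) = -19.30°.
Adding 360° brings this into [0°, 360°): 341°.

341°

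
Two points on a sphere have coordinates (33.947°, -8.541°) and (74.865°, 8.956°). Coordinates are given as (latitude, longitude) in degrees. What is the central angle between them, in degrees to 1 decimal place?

41.8°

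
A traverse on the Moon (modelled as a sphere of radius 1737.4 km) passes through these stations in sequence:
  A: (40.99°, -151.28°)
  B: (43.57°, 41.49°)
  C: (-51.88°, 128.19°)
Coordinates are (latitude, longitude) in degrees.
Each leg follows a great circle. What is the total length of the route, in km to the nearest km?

6543 km

Leg A→B: central angle 1.6522 rad, distance 2870.5 km.
Leg B→C: central angle 2.1135 rad, distance 3672.1 km.
Total: 2870.5 + 3672.1 ≈ 6543 km.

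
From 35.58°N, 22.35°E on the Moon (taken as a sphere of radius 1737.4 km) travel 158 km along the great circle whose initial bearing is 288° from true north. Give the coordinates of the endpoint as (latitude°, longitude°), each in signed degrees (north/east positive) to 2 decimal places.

Angular distance δ = d/R = 158/1737.4 = 0.09094 rad; initial bearing θ = 5.0265 rad.
sin φ₂ = sin φ₁ cos δ + cos φ₁ sin δ cos θ = (0.5818)(0.9959) + (0.8133)(0.0908)(0.3090) = 0.6023, so φ₂ = 37.03°.
Δλ = atan2(sin θ sin δ cos φ₁, cos δ − sin φ₁ sin φ₂) = atan2(-0.0702, 0.6454) = -6.211°.
λ₂ = 22.350° − 6.211° = 16.14°.

37.03°, 16.14°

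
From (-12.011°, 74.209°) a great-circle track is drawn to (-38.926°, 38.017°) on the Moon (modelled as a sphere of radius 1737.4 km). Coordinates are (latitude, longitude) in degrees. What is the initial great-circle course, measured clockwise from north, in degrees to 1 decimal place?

223.5°

Δλ = -36.192° = -0.6317 rad.
y = sin Δλ · cos φ₂ = (-0.5905)(0.7780) = -0.4594
x = cos φ₁ sin φ₂ − sin φ₁ cos φ₂ cos Δλ = (0.9781)(-0.6283) − (-0.2081)(0.7780)(0.8070) = -0.4839
θ = atan2(y, x) = -136.49°; adding 360° gives 223.5°.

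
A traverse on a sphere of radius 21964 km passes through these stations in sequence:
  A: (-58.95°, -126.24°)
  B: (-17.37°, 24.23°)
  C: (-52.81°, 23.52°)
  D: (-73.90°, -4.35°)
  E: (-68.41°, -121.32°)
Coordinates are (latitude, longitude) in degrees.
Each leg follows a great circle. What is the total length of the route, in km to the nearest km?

73403 km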